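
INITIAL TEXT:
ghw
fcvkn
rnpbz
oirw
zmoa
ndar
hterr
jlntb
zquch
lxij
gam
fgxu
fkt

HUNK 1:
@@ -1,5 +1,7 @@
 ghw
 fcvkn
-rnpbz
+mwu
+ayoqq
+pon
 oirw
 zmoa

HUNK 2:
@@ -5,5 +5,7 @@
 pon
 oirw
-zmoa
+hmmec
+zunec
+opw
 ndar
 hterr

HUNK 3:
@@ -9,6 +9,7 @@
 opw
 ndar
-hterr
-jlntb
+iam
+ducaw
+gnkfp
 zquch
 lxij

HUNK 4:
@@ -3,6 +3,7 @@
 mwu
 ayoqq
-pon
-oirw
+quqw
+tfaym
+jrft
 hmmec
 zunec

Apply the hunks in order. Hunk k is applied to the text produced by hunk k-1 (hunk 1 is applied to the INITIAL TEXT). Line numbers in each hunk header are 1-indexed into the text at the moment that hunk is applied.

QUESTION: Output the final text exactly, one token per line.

Hunk 1: at line 1 remove [rnpbz] add [mwu,ayoqq,pon] -> 15 lines: ghw fcvkn mwu ayoqq pon oirw zmoa ndar hterr jlntb zquch lxij gam fgxu fkt
Hunk 2: at line 5 remove [zmoa] add [hmmec,zunec,opw] -> 17 lines: ghw fcvkn mwu ayoqq pon oirw hmmec zunec opw ndar hterr jlntb zquch lxij gam fgxu fkt
Hunk 3: at line 9 remove [hterr,jlntb] add [iam,ducaw,gnkfp] -> 18 lines: ghw fcvkn mwu ayoqq pon oirw hmmec zunec opw ndar iam ducaw gnkfp zquch lxij gam fgxu fkt
Hunk 4: at line 3 remove [pon,oirw] add [quqw,tfaym,jrft] -> 19 lines: ghw fcvkn mwu ayoqq quqw tfaym jrft hmmec zunec opw ndar iam ducaw gnkfp zquch lxij gam fgxu fkt

Answer: ghw
fcvkn
mwu
ayoqq
quqw
tfaym
jrft
hmmec
zunec
opw
ndar
iam
ducaw
gnkfp
zquch
lxij
gam
fgxu
fkt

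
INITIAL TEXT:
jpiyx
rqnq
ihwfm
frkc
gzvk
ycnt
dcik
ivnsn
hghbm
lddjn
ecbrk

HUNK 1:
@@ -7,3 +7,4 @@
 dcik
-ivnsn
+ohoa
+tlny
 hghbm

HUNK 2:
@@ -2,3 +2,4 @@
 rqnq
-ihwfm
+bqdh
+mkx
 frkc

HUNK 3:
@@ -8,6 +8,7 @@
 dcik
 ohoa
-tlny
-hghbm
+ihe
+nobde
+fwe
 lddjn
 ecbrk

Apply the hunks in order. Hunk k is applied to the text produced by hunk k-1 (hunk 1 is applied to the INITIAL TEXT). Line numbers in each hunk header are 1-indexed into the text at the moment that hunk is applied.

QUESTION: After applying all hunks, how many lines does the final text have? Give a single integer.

Answer: 14

Derivation:
Hunk 1: at line 7 remove [ivnsn] add [ohoa,tlny] -> 12 lines: jpiyx rqnq ihwfm frkc gzvk ycnt dcik ohoa tlny hghbm lddjn ecbrk
Hunk 2: at line 2 remove [ihwfm] add [bqdh,mkx] -> 13 lines: jpiyx rqnq bqdh mkx frkc gzvk ycnt dcik ohoa tlny hghbm lddjn ecbrk
Hunk 3: at line 8 remove [tlny,hghbm] add [ihe,nobde,fwe] -> 14 lines: jpiyx rqnq bqdh mkx frkc gzvk ycnt dcik ohoa ihe nobde fwe lddjn ecbrk
Final line count: 14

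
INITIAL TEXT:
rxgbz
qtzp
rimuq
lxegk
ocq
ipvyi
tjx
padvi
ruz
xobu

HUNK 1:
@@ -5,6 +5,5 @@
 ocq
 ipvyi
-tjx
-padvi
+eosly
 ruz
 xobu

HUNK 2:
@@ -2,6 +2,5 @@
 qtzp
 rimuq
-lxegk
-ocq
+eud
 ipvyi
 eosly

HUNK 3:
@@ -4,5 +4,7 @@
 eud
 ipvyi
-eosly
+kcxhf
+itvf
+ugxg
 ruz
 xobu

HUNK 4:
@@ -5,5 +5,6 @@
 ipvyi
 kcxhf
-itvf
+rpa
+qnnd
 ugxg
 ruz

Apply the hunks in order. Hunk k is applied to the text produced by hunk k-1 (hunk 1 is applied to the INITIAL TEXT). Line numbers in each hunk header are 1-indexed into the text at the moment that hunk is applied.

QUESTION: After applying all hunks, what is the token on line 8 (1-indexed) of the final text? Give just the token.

Hunk 1: at line 5 remove [tjx,padvi] add [eosly] -> 9 lines: rxgbz qtzp rimuq lxegk ocq ipvyi eosly ruz xobu
Hunk 2: at line 2 remove [lxegk,ocq] add [eud] -> 8 lines: rxgbz qtzp rimuq eud ipvyi eosly ruz xobu
Hunk 3: at line 4 remove [eosly] add [kcxhf,itvf,ugxg] -> 10 lines: rxgbz qtzp rimuq eud ipvyi kcxhf itvf ugxg ruz xobu
Hunk 4: at line 5 remove [itvf] add [rpa,qnnd] -> 11 lines: rxgbz qtzp rimuq eud ipvyi kcxhf rpa qnnd ugxg ruz xobu
Final line 8: qnnd

Answer: qnnd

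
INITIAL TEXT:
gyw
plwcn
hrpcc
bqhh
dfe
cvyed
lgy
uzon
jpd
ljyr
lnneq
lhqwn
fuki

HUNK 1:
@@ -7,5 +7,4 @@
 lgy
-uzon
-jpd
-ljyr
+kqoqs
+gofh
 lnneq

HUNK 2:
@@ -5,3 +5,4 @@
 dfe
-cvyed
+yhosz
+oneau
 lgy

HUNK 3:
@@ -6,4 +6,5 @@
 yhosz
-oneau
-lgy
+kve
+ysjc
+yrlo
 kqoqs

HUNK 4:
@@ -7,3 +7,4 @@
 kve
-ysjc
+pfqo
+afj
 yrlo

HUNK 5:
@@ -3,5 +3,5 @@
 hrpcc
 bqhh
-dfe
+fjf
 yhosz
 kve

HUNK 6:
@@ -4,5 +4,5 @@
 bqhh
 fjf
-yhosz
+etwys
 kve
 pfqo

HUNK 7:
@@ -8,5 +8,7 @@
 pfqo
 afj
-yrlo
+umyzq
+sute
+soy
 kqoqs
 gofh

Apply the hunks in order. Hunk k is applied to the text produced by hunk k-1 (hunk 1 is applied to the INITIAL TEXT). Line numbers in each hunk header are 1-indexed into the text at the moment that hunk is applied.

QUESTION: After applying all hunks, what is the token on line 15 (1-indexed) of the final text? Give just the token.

Hunk 1: at line 7 remove [uzon,jpd,ljyr] add [kqoqs,gofh] -> 12 lines: gyw plwcn hrpcc bqhh dfe cvyed lgy kqoqs gofh lnneq lhqwn fuki
Hunk 2: at line 5 remove [cvyed] add [yhosz,oneau] -> 13 lines: gyw plwcn hrpcc bqhh dfe yhosz oneau lgy kqoqs gofh lnneq lhqwn fuki
Hunk 3: at line 6 remove [oneau,lgy] add [kve,ysjc,yrlo] -> 14 lines: gyw plwcn hrpcc bqhh dfe yhosz kve ysjc yrlo kqoqs gofh lnneq lhqwn fuki
Hunk 4: at line 7 remove [ysjc] add [pfqo,afj] -> 15 lines: gyw plwcn hrpcc bqhh dfe yhosz kve pfqo afj yrlo kqoqs gofh lnneq lhqwn fuki
Hunk 5: at line 3 remove [dfe] add [fjf] -> 15 lines: gyw plwcn hrpcc bqhh fjf yhosz kve pfqo afj yrlo kqoqs gofh lnneq lhqwn fuki
Hunk 6: at line 4 remove [yhosz] add [etwys] -> 15 lines: gyw plwcn hrpcc bqhh fjf etwys kve pfqo afj yrlo kqoqs gofh lnneq lhqwn fuki
Hunk 7: at line 8 remove [yrlo] add [umyzq,sute,soy] -> 17 lines: gyw plwcn hrpcc bqhh fjf etwys kve pfqo afj umyzq sute soy kqoqs gofh lnneq lhqwn fuki
Final line 15: lnneq

Answer: lnneq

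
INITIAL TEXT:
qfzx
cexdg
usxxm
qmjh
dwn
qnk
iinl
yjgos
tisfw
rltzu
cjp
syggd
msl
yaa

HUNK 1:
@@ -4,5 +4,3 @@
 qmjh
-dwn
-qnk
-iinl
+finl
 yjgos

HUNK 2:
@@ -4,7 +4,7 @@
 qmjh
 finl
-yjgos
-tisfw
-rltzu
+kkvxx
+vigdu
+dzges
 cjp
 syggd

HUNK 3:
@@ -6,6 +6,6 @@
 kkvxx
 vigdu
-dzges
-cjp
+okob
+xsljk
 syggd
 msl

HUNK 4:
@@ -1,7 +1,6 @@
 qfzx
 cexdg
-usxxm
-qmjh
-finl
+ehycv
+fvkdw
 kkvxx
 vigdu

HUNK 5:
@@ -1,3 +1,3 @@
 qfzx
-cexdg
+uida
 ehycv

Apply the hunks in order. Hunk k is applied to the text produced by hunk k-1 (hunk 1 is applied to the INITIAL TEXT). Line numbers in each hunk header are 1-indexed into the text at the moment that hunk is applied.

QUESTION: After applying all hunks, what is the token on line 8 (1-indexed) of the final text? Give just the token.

Answer: xsljk

Derivation:
Hunk 1: at line 4 remove [dwn,qnk,iinl] add [finl] -> 12 lines: qfzx cexdg usxxm qmjh finl yjgos tisfw rltzu cjp syggd msl yaa
Hunk 2: at line 4 remove [yjgos,tisfw,rltzu] add [kkvxx,vigdu,dzges] -> 12 lines: qfzx cexdg usxxm qmjh finl kkvxx vigdu dzges cjp syggd msl yaa
Hunk 3: at line 6 remove [dzges,cjp] add [okob,xsljk] -> 12 lines: qfzx cexdg usxxm qmjh finl kkvxx vigdu okob xsljk syggd msl yaa
Hunk 4: at line 1 remove [usxxm,qmjh,finl] add [ehycv,fvkdw] -> 11 lines: qfzx cexdg ehycv fvkdw kkvxx vigdu okob xsljk syggd msl yaa
Hunk 5: at line 1 remove [cexdg] add [uida] -> 11 lines: qfzx uida ehycv fvkdw kkvxx vigdu okob xsljk syggd msl yaa
Final line 8: xsljk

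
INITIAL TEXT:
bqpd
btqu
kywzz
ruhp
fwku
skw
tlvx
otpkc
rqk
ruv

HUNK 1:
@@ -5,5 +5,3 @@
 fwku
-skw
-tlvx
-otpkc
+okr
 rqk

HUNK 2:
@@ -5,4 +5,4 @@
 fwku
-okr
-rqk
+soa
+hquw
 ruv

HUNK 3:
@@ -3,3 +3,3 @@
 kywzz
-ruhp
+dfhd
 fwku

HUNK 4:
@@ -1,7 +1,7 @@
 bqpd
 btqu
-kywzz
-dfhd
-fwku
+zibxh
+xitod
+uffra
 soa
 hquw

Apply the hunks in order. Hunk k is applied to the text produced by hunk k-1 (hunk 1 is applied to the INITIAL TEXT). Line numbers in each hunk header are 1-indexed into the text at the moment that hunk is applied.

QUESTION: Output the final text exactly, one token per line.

Hunk 1: at line 5 remove [skw,tlvx,otpkc] add [okr] -> 8 lines: bqpd btqu kywzz ruhp fwku okr rqk ruv
Hunk 2: at line 5 remove [okr,rqk] add [soa,hquw] -> 8 lines: bqpd btqu kywzz ruhp fwku soa hquw ruv
Hunk 3: at line 3 remove [ruhp] add [dfhd] -> 8 lines: bqpd btqu kywzz dfhd fwku soa hquw ruv
Hunk 4: at line 1 remove [kywzz,dfhd,fwku] add [zibxh,xitod,uffra] -> 8 lines: bqpd btqu zibxh xitod uffra soa hquw ruv

Answer: bqpd
btqu
zibxh
xitod
uffra
soa
hquw
ruv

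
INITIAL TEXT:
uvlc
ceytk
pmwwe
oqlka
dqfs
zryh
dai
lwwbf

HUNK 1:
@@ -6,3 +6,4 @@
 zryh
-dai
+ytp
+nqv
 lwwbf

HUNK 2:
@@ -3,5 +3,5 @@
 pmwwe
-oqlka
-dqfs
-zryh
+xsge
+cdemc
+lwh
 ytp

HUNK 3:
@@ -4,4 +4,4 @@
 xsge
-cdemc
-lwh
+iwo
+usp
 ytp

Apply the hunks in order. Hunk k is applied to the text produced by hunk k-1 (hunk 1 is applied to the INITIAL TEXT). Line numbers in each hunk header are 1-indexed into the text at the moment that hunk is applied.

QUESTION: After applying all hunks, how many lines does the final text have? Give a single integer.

Answer: 9

Derivation:
Hunk 1: at line 6 remove [dai] add [ytp,nqv] -> 9 lines: uvlc ceytk pmwwe oqlka dqfs zryh ytp nqv lwwbf
Hunk 2: at line 3 remove [oqlka,dqfs,zryh] add [xsge,cdemc,lwh] -> 9 lines: uvlc ceytk pmwwe xsge cdemc lwh ytp nqv lwwbf
Hunk 3: at line 4 remove [cdemc,lwh] add [iwo,usp] -> 9 lines: uvlc ceytk pmwwe xsge iwo usp ytp nqv lwwbf
Final line count: 9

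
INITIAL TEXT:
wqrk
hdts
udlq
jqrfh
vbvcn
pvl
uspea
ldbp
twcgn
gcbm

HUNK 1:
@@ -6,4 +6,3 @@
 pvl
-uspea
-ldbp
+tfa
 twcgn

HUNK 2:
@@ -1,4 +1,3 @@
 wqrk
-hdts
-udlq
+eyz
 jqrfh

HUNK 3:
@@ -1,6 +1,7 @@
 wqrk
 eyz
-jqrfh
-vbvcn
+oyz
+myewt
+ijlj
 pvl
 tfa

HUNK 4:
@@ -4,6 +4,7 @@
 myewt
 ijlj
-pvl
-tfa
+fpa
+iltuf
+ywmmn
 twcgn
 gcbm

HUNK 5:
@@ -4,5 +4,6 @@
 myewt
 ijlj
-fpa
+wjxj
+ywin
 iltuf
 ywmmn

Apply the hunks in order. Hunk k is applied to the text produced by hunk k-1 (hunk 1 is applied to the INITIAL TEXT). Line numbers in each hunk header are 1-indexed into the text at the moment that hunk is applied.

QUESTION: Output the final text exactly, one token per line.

Hunk 1: at line 6 remove [uspea,ldbp] add [tfa] -> 9 lines: wqrk hdts udlq jqrfh vbvcn pvl tfa twcgn gcbm
Hunk 2: at line 1 remove [hdts,udlq] add [eyz] -> 8 lines: wqrk eyz jqrfh vbvcn pvl tfa twcgn gcbm
Hunk 3: at line 1 remove [jqrfh,vbvcn] add [oyz,myewt,ijlj] -> 9 lines: wqrk eyz oyz myewt ijlj pvl tfa twcgn gcbm
Hunk 4: at line 4 remove [pvl,tfa] add [fpa,iltuf,ywmmn] -> 10 lines: wqrk eyz oyz myewt ijlj fpa iltuf ywmmn twcgn gcbm
Hunk 5: at line 4 remove [fpa] add [wjxj,ywin] -> 11 lines: wqrk eyz oyz myewt ijlj wjxj ywin iltuf ywmmn twcgn gcbm

Answer: wqrk
eyz
oyz
myewt
ijlj
wjxj
ywin
iltuf
ywmmn
twcgn
gcbm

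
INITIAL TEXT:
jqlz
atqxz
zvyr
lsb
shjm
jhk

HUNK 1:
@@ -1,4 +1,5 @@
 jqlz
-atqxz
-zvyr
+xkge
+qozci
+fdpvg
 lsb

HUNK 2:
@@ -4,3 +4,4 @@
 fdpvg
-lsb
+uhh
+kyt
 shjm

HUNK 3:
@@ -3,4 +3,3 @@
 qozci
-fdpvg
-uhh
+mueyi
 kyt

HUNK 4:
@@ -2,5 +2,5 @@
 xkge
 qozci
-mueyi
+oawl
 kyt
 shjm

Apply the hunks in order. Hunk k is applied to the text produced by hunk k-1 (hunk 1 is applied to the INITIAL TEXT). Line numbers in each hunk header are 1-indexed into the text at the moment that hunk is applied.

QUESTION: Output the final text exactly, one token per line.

Answer: jqlz
xkge
qozci
oawl
kyt
shjm
jhk

Derivation:
Hunk 1: at line 1 remove [atqxz,zvyr] add [xkge,qozci,fdpvg] -> 7 lines: jqlz xkge qozci fdpvg lsb shjm jhk
Hunk 2: at line 4 remove [lsb] add [uhh,kyt] -> 8 lines: jqlz xkge qozci fdpvg uhh kyt shjm jhk
Hunk 3: at line 3 remove [fdpvg,uhh] add [mueyi] -> 7 lines: jqlz xkge qozci mueyi kyt shjm jhk
Hunk 4: at line 2 remove [mueyi] add [oawl] -> 7 lines: jqlz xkge qozci oawl kyt shjm jhk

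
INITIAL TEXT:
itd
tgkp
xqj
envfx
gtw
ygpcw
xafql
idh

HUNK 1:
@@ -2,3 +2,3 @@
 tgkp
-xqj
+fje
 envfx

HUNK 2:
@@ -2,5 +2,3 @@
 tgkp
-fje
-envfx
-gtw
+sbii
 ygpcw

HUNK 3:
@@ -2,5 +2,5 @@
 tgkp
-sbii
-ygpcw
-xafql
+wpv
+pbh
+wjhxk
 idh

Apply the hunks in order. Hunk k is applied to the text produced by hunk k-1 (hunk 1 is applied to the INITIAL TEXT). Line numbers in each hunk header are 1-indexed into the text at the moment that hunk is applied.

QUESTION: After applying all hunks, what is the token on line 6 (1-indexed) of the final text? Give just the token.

Hunk 1: at line 2 remove [xqj] add [fje] -> 8 lines: itd tgkp fje envfx gtw ygpcw xafql idh
Hunk 2: at line 2 remove [fje,envfx,gtw] add [sbii] -> 6 lines: itd tgkp sbii ygpcw xafql idh
Hunk 3: at line 2 remove [sbii,ygpcw,xafql] add [wpv,pbh,wjhxk] -> 6 lines: itd tgkp wpv pbh wjhxk idh
Final line 6: idh

Answer: idh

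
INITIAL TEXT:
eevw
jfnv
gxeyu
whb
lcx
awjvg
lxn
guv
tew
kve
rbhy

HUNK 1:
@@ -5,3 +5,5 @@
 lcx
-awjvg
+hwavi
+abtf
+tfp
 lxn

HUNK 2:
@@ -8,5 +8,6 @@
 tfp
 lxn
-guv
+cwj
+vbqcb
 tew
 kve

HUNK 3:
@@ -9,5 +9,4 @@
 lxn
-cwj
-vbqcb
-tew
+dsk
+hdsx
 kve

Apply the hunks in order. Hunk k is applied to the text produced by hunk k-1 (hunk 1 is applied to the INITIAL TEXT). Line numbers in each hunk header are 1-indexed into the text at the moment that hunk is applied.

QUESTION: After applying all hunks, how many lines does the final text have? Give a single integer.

Hunk 1: at line 5 remove [awjvg] add [hwavi,abtf,tfp] -> 13 lines: eevw jfnv gxeyu whb lcx hwavi abtf tfp lxn guv tew kve rbhy
Hunk 2: at line 8 remove [guv] add [cwj,vbqcb] -> 14 lines: eevw jfnv gxeyu whb lcx hwavi abtf tfp lxn cwj vbqcb tew kve rbhy
Hunk 3: at line 9 remove [cwj,vbqcb,tew] add [dsk,hdsx] -> 13 lines: eevw jfnv gxeyu whb lcx hwavi abtf tfp lxn dsk hdsx kve rbhy
Final line count: 13

Answer: 13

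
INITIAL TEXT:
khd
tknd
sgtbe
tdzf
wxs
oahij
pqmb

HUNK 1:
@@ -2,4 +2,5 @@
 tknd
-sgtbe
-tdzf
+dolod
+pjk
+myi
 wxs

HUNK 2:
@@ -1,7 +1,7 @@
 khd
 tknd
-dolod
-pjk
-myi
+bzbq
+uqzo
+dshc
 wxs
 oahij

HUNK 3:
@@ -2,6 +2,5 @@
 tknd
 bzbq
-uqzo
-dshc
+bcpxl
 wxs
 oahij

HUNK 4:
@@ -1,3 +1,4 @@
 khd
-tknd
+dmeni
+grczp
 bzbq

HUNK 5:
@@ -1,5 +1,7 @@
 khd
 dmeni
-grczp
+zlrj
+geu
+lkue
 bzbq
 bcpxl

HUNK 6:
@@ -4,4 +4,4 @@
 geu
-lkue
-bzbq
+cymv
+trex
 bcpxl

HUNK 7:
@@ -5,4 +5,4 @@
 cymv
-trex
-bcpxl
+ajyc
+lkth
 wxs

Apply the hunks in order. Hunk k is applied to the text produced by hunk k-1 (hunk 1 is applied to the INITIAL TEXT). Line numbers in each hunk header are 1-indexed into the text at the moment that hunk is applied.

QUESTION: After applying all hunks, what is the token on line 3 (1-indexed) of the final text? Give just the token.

Answer: zlrj

Derivation:
Hunk 1: at line 2 remove [sgtbe,tdzf] add [dolod,pjk,myi] -> 8 lines: khd tknd dolod pjk myi wxs oahij pqmb
Hunk 2: at line 1 remove [dolod,pjk,myi] add [bzbq,uqzo,dshc] -> 8 lines: khd tknd bzbq uqzo dshc wxs oahij pqmb
Hunk 3: at line 2 remove [uqzo,dshc] add [bcpxl] -> 7 lines: khd tknd bzbq bcpxl wxs oahij pqmb
Hunk 4: at line 1 remove [tknd] add [dmeni,grczp] -> 8 lines: khd dmeni grczp bzbq bcpxl wxs oahij pqmb
Hunk 5: at line 1 remove [grczp] add [zlrj,geu,lkue] -> 10 lines: khd dmeni zlrj geu lkue bzbq bcpxl wxs oahij pqmb
Hunk 6: at line 4 remove [lkue,bzbq] add [cymv,trex] -> 10 lines: khd dmeni zlrj geu cymv trex bcpxl wxs oahij pqmb
Hunk 7: at line 5 remove [trex,bcpxl] add [ajyc,lkth] -> 10 lines: khd dmeni zlrj geu cymv ajyc lkth wxs oahij pqmb
Final line 3: zlrj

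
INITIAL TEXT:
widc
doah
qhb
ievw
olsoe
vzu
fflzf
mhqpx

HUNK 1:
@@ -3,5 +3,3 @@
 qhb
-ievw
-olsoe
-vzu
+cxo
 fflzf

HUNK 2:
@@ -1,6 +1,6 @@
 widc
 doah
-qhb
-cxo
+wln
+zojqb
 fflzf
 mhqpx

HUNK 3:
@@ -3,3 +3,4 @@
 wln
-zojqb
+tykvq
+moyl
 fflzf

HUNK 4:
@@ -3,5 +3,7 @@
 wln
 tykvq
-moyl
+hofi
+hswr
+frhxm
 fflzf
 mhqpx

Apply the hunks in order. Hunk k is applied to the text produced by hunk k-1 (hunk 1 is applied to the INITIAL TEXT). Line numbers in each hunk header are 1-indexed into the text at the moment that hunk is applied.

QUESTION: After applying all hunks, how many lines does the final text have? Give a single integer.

Answer: 9

Derivation:
Hunk 1: at line 3 remove [ievw,olsoe,vzu] add [cxo] -> 6 lines: widc doah qhb cxo fflzf mhqpx
Hunk 2: at line 1 remove [qhb,cxo] add [wln,zojqb] -> 6 lines: widc doah wln zojqb fflzf mhqpx
Hunk 3: at line 3 remove [zojqb] add [tykvq,moyl] -> 7 lines: widc doah wln tykvq moyl fflzf mhqpx
Hunk 4: at line 3 remove [moyl] add [hofi,hswr,frhxm] -> 9 lines: widc doah wln tykvq hofi hswr frhxm fflzf mhqpx
Final line count: 9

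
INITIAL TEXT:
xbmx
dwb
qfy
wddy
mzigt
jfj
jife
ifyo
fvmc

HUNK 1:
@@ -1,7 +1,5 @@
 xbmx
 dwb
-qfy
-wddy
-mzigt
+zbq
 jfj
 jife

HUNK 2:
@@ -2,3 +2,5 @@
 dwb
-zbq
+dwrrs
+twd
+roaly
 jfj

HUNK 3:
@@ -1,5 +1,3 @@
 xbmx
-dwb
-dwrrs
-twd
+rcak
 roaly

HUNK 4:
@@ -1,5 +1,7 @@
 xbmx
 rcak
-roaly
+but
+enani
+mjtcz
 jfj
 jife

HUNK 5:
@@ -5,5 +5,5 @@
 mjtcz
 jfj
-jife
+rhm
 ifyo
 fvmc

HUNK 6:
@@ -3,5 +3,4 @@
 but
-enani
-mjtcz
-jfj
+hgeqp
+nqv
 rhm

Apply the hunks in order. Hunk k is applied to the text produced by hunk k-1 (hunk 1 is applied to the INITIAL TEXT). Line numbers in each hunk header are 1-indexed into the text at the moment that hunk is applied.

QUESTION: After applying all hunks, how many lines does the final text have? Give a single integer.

Hunk 1: at line 1 remove [qfy,wddy,mzigt] add [zbq] -> 7 lines: xbmx dwb zbq jfj jife ifyo fvmc
Hunk 2: at line 2 remove [zbq] add [dwrrs,twd,roaly] -> 9 lines: xbmx dwb dwrrs twd roaly jfj jife ifyo fvmc
Hunk 3: at line 1 remove [dwb,dwrrs,twd] add [rcak] -> 7 lines: xbmx rcak roaly jfj jife ifyo fvmc
Hunk 4: at line 1 remove [roaly] add [but,enani,mjtcz] -> 9 lines: xbmx rcak but enani mjtcz jfj jife ifyo fvmc
Hunk 5: at line 5 remove [jife] add [rhm] -> 9 lines: xbmx rcak but enani mjtcz jfj rhm ifyo fvmc
Hunk 6: at line 3 remove [enani,mjtcz,jfj] add [hgeqp,nqv] -> 8 lines: xbmx rcak but hgeqp nqv rhm ifyo fvmc
Final line count: 8

Answer: 8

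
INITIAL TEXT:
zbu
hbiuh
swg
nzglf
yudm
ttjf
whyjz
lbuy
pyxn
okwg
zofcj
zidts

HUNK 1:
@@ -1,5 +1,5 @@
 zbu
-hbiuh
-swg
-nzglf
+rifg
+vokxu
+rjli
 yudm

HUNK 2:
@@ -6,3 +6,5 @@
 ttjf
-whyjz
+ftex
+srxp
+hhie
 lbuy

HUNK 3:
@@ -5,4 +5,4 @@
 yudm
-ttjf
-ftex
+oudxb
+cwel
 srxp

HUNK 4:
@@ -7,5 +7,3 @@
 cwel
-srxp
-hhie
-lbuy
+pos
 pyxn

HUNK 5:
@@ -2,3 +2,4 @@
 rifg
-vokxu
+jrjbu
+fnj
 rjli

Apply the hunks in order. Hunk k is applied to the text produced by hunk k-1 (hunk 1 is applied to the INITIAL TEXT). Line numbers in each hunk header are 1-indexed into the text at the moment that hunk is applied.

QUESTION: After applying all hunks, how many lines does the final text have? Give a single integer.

Hunk 1: at line 1 remove [hbiuh,swg,nzglf] add [rifg,vokxu,rjli] -> 12 lines: zbu rifg vokxu rjli yudm ttjf whyjz lbuy pyxn okwg zofcj zidts
Hunk 2: at line 6 remove [whyjz] add [ftex,srxp,hhie] -> 14 lines: zbu rifg vokxu rjli yudm ttjf ftex srxp hhie lbuy pyxn okwg zofcj zidts
Hunk 3: at line 5 remove [ttjf,ftex] add [oudxb,cwel] -> 14 lines: zbu rifg vokxu rjli yudm oudxb cwel srxp hhie lbuy pyxn okwg zofcj zidts
Hunk 4: at line 7 remove [srxp,hhie,lbuy] add [pos] -> 12 lines: zbu rifg vokxu rjli yudm oudxb cwel pos pyxn okwg zofcj zidts
Hunk 5: at line 2 remove [vokxu] add [jrjbu,fnj] -> 13 lines: zbu rifg jrjbu fnj rjli yudm oudxb cwel pos pyxn okwg zofcj zidts
Final line count: 13

Answer: 13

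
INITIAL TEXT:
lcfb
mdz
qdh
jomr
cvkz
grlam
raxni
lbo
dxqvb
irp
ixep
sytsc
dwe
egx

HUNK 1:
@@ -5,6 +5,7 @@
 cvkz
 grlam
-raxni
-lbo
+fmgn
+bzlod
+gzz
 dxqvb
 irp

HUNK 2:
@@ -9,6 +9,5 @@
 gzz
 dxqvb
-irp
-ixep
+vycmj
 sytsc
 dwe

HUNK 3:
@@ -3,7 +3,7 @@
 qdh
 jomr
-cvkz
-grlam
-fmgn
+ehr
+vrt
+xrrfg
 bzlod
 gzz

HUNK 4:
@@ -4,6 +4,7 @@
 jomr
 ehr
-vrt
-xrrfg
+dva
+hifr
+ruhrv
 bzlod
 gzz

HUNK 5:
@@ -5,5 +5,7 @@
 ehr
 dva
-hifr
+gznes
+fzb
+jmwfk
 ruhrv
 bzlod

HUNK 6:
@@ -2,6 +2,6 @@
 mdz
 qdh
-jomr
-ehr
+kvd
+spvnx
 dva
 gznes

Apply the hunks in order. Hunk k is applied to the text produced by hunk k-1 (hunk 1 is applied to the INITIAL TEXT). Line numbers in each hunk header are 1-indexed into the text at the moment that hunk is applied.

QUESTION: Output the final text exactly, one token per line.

Hunk 1: at line 5 remove [raxni,lbo] add [fmgn,bzlod,gzz] -> 15 lines: lcfb mdz qdh jomr cvkz grlam fmgn bzlod gzz dxqvb irp ixep sytsc dwe egx
Hunk 2: at line 9 remove [irp,ixep] add [vycmj] -> 14 lines: lcfb mdz qdh jomr cvkz grlam fmgn bzlod gzz dxqvb vycmj sytsc dwe egx
Hunk 3: at line 3 remove [cvkz,grlam,fmgn] add [ehr,vrt,xrrfg] -> 14 lines: lcfb mdz qdh jomr ehr vrt xrrfg bzlod gzz dxqvb vycmj sytsc dwe egx
Hunk 4: at line 4 remove [vrt,xrrfg] add [dva,hifr,ruhrv] -> 15 lines: lcfb mdz qdh jomr ehr dva hifr ruhrv bzlod gzz dxqvb vycmj sytsc dwe egx
Hunk 5: at line 5 remove [hifr] add [gznes,fzb,jmwfk] -> 17 lines: lcfb mdz qdh jomr ehr dva gznes fzb jmwfk ruhrv bzlod gzz dxqvb vycmj sytsc dwe egx
Hunk 6: at line 2 remove [jomr,ehr] add [kvd,spvnx] -> 17 lines: lcfb mdz qdh kvd spvnx dva gznes fzb jmwfk ruhrv bzlod gzz dxqvb vycmj sytsc dwe egx

Answer: lcfb
mdz
qdh
kvd
spvnx
dva
gznes
fzb
jmwfk
ruhrv
bzlod
gzz
dxqvb
vycmj
sytsc
dwe
egx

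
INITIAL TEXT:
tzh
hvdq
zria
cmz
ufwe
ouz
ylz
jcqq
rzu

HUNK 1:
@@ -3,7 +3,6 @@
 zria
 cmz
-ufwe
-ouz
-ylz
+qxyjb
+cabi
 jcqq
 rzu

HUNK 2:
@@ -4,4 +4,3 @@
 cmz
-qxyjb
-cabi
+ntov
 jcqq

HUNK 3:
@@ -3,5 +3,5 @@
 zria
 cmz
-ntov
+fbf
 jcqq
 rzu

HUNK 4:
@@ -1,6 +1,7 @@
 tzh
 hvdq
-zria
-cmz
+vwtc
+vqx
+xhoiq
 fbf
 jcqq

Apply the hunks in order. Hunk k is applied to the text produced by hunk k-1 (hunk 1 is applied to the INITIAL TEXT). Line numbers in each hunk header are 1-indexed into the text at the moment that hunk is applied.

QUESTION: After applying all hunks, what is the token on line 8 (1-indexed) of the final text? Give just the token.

Answer: rzu

Derivation:
Hunk 1: at line 3 remove [ufwe,ouz,ylz] add [qxyjb,cabi] -> 8 lines: tzh hvdq zria cmz qxyjb cabi jcqq rzu
Hunk 2: at line 4 remove [qxyjb,cabi] add [ntov] -> 7 lines: tzh hvdq zria cmz ntov jcqq rzu
Hunk 3: at line 3 remove [ntov] add [fbf] -> 7 lines: tzh hvdq zria cmz fbf jcqq rzu
Hunk 4: at line 1 remove [zria,cmz] add [vwtc,vqx,xhoiq] -> 8 lines: tzh hvdq vwtc vqx xhoiq fbf jcqq rzu
Final line 8: rzu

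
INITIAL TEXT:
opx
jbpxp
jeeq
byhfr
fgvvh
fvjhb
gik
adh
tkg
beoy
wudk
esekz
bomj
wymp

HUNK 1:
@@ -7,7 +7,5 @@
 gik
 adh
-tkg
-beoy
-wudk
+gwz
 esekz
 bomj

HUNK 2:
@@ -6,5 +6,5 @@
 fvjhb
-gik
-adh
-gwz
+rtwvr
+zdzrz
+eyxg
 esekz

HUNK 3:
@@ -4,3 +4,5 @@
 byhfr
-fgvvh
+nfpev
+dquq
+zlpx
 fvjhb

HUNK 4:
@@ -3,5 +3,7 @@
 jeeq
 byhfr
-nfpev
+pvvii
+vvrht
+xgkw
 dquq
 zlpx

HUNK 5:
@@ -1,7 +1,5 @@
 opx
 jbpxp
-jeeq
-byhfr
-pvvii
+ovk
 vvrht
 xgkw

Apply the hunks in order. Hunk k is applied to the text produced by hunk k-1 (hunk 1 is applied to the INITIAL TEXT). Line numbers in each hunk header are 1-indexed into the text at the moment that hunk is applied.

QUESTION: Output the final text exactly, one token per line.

Answer: opx
jbpxp
ovk
vvrht
xgkw
dquq
zlpx
fvjhb
rtwvr
zdzrz
eyxg
esekz
bomj
wymp

Derivation:
Hunk 1: at line 7 remove [tkg,beoy,wudk] add [gwz] -> 12 lines: opx jbpxp jeeq byhfr fgvvh fvjhb gik adh gwz esekz bomj wymp
Hunk 2: at line 6 remove [gik,adh,gwz] add [rtwvr,zdzrz,eyxg] -> 12 lines: opx jbpxp jeeq byhfr fgvvh fvjhb rtwvr zdzrz eyxg esekz bomj wymp
Hunk 3: at line 4 remove [fgvvh] add [nfpev,dquq,zlpx] -> 14 lines: opx jbpxp jeeq byhfr nfpev dquq zlpx fvjhb rtwvr zdzrz eyxg esekz bomj wymp
Hunk 4: at line 3 remove [nfpev] add [pvvii,vvrht,xgkw] -> 16 lines: opx jbpxp jeeq byhfr pvvii vvrht xgkw dquq zlpx fvjhb rtwvr zdzrz eyxg esekz bomj wymp
Hunk 5: at line 1 remove [jeeq,byhfr,pvvii] add [ovk] -> 14 lines: opx jbpxp ovk vvrht xgkw dquq zlpx fvjhb rtwvr zdzrz eyxg esekz bomj wymp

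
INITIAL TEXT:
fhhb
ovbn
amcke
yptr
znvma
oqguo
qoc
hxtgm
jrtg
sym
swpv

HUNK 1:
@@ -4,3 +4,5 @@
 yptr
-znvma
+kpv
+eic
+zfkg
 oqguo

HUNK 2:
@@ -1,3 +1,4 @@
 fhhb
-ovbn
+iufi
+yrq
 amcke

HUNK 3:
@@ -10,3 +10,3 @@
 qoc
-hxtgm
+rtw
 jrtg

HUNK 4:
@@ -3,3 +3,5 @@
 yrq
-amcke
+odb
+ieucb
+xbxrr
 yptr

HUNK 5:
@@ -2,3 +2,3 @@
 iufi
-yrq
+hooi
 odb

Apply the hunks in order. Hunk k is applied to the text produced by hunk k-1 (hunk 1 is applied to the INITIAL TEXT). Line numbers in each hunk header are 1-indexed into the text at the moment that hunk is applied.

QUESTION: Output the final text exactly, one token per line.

Answer: fhhb
iufi
hooi
odb
ieucb
xbxrr
yptr
kpv
eic
zfkg
oqguo
qoc
rtw
jrtg
sym
swpv

Derivation:
Hunk 1: at line 4 remove [znvma] add [kpv,eic,zfkg] -> 13 lines: fhhb ovbn amcke yptr kpv eic zfkg oqguo qoc hxtgm jrtg sym swpv
Hunk 2: at line 1 remove [ovbn] add [iufi,yrq] -> 14 lines: fhhb iufi yrq amcke yptr kpv eic zfkg oqguo qoc hxtgm jrtg sym swpv
Hunk 3: at line 10 remove [hxtgm] add [rtw] -> 14 lines: fhhb iufi yrq amcke yptr kpv eic zfkg oqguo qoc rtw jrtg sym swpv
Hunk 4: at line 3 remove [amcke] add [odb,ieucb,xbxrr] -> 16 lines: fhhb iufi yrq odb ieucb xbxrr yptr kpv eic zfkg oqguo qoc rtw jrtg sym swpv
Hunk 5: at line 2 remove [yrq] add [hooi] -> 16 lines: fhhb iufi hooi odb ieucb xbxrr yptr kpv eic zfkg oqguo qoc rtw jrtg sym swpv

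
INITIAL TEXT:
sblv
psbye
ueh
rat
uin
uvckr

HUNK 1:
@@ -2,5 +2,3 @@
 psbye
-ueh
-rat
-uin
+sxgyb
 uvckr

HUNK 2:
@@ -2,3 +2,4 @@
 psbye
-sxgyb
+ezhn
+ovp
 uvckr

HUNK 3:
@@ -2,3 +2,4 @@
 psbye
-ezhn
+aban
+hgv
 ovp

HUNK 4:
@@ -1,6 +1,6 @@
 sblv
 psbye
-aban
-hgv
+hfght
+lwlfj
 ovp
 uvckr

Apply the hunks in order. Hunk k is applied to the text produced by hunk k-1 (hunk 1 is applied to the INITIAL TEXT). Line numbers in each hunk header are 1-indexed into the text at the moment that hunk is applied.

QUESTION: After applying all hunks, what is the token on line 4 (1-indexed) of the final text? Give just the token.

Answer: lwlfj

Derivation:
Hunk 1: at line 2 remove [ueh,rat,uin] add [sxgyb] -> 4 lines: sblv psbye sxgyb uvckr
Hunk 2: at line 2 remove [sxgyb] add [ezhn,ovp] -> 5 lines: sblv psbye ezhn ovp uvckr
Hunk 3: at line 2 remove [ezhn] add [aban,hgv] -> 6 lines: sblv psbye aban hgv ovp uvckr
Hunk 4: at line 1 remove [aban,hgv] add [hfght,lwlfj] -> 6 lines: sblv psbye hfght lwlfj ovp uvckr
Final line 4: lwlfj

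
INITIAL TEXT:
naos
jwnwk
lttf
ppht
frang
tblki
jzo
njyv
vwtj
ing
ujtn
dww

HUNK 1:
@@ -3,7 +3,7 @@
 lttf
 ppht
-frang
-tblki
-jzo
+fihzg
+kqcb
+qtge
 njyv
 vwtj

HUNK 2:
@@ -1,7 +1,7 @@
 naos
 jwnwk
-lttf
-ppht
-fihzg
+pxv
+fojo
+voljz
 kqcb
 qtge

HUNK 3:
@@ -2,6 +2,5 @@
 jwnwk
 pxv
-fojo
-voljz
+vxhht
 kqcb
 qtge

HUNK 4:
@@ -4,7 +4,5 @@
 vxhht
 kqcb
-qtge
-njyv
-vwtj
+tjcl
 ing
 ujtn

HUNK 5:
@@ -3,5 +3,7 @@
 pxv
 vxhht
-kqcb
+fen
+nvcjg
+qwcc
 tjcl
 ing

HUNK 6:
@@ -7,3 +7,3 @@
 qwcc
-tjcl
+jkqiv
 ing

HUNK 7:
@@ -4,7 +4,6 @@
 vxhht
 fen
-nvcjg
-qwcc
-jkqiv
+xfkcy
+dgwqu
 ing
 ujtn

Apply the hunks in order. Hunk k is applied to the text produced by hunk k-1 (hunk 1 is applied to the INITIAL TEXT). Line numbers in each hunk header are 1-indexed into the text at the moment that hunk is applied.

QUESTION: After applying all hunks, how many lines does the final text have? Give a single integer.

Answer: 10

Derivation:
Hunk 1: at line 3 remove [frang,tblki,jzo] add [fihzg,kqcb,qtge] -> 12 lines: naos jwnwk lttf ppht fihzg kqcb qtge njyv vwtj ing ujtn dww
Hunk 2: at line 1 remove [lttf,ppht,fihzg] add [pxv,fojo,voljz] -> 12 lines: naos jwnwk pxv fojo voljz kqcb qtge njyv vwtj ing ujtn dww
Hunk 3: at line 2 remove [fojo,voljz] add [vxhht] -> 11 lines: naos jwnwk pxv vxhht kqcb qtge njyv vwtj ing ujtn dww
Hunk 4: at line 4 remove [qtge,njyv,vwtj] add [tjcl] -> 9 lines: naos jwnwk pxv vxhht kqcb tjcl ing ujtn dww
Hunk 5: at line 3 remove [kqcb] add [fen,nvcjg,qwcc] -> 11 lines: naos jwnwk pxv vxhht fen nvcjg qwcc tjcl ing ujtn dww
Hunk 6: at line 7 remove [tjcl] add [jkqiv] -> 11 lines: naos jwnwk pxv vxhht fen nvcjg qwcc jkqiv ing ujtn dww
Hunk 7: at line 4 remove [nvcjg,qwcc,jkqiv] add [xfkcy,dgwqu] -> 10 lines: naos jwnwk pxv vxhht fen xfkcy dgwqu ing ujtn dww
Final line count: 10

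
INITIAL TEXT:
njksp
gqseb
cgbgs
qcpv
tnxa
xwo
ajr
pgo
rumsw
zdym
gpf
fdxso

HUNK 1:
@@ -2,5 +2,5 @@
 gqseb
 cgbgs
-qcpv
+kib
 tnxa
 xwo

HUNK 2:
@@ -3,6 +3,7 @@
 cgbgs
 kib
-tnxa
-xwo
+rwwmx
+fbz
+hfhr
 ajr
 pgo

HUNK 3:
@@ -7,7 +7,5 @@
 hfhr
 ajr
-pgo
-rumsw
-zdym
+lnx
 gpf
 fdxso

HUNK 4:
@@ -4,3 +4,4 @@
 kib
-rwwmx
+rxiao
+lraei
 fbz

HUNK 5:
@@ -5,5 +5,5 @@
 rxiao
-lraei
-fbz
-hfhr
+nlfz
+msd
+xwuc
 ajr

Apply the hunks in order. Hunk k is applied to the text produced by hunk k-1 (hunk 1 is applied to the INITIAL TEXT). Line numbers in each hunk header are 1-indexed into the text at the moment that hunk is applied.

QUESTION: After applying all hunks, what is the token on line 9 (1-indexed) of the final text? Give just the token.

Hunk 1: at line 2 remove [qcpv] add [kib] -> 12 lines: njksp gqseb cgbgs kib tnxa xwo ajr pgo rumsw zdym gpf fdxso
Hunk 2: at line 3 remove [tnxa,xwo] add [rwwmx,fbz,hfhr] -> 13 lines: njksp gqseb cgbgs kib rwwmx fbz hfhr ajr pgo rumsw zdym gpf fdxso
Hunk 3: at line 7 remove [pgo,rumsw,zdym] add [lnx] -> 11 lines: njksp gqseb cgbgs kib rwwmx fbz hfhr ajr lnx gpf fdxso
Hunk 4: at line 4 remove [rwwmx] add [rxiao,lraei] -> 12 lines: njksp gqseb cgbgs kib rxiao lraei fbz hfhr ajr lnx gpf fdxso
Hunk 5: at line 5 remove [lraei,fbz,hfhr] add [nlfz,msd,xwuc] -> 12 lines: njksp gqseb cgbgs kib rxiao nlfz msd xwuc ajr lnx gpf fdxso
Final line 9: ajr

Answer: ajr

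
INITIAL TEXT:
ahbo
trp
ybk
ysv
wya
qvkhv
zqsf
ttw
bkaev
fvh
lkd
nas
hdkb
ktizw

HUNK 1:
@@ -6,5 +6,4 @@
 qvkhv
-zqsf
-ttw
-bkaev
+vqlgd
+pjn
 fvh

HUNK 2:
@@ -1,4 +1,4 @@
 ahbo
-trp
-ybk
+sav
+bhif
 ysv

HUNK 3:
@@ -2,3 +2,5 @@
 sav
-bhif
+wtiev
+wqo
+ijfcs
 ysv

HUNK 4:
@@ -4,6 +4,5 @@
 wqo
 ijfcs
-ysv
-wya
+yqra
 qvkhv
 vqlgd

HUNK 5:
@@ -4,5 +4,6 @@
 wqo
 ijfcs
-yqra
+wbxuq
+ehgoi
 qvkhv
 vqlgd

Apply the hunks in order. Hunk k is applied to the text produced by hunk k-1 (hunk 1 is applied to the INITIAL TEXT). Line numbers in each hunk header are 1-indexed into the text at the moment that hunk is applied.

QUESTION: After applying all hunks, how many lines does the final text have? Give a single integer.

Answer: 15

Derivation:
Hunk 1: at line 6 remove [zqsf,ttw,bkaev] add [vqlgd,pjn] -> 13 lines: ahbo trp ybk ysv wya qvkhv vqlgd pjn fvh lkd nas hdkb ktizw
Hunk 2: at line 1 remove [trp,ybk] add [sav,bhif] -> 13 lines: ahbo sav bhif ysv wya qvkhv vqlgd pjn fvh lkd nas hdkb ktizw
Hunk 3: at line 2 remove [bhif] add [wtiev,wqo,ijfcs] -> 15 lines: ahbo sav wtiev wqo ijfcs ysv wya qvkhv vqlgd pjn fvh lkd nas hdkb ktizw
Hunk 4: at line 4 remove [ysv,wya] add [yqra] -> 14 lines: ahbo sav wtiev wqo ijfcs yqra qvkhv vqlgd pjn fvh lkd nas hdkb ktizw
Hunk 5: at line 4 remove [yqra] add [wbxuq,ehgoi] -> 15 lines: ahbo sav wtiev wqo ijfcs wbxuq ehgoi qvkhv vqlgd pjn fvh lkd nas hdkb ktizw
Final line count: 15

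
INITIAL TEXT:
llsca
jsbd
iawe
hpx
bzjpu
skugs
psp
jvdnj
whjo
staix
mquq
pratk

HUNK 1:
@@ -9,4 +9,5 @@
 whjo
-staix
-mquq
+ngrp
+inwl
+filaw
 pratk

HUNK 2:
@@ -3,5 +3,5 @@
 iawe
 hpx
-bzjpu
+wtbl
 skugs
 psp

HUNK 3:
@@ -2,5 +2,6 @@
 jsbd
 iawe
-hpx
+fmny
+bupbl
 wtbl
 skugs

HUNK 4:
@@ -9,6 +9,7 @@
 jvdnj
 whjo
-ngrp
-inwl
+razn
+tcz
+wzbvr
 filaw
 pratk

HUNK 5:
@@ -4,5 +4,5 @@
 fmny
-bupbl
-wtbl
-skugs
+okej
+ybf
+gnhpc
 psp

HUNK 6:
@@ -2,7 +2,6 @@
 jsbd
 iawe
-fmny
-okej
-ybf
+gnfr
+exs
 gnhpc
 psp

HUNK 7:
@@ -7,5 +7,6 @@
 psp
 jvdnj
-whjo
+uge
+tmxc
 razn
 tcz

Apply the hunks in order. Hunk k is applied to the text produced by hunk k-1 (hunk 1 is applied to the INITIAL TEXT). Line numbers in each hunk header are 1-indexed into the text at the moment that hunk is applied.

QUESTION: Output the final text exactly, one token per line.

Answer: llsca
jsbd
iawe
gnfr
exs
gnhpc
psp
jvdnj
uge
tmxc
razn
tcz
wzbvr
filaw
pratk

Derivation:
Hunk 1: at line 9 remove [staix,mquq] add [ngrp,inwl,filaw] -> 13 lines: llsca jsbd iawe hpx bzjpu skugs psp jvdnj whjo ngrp inwl filaw pratk
Hunk 2: at line 3 remove [bzjpu] add [wtbl] -> 13 lines: llsca jsbd iawe hpx wtbl skugs psp jvdnj whjo ngrp inwl filaw pratk
Hunk 3: at line 2 remove [hpx] add [fmny,bupbl] -> 14 lines: llsca jsbd iawe fmny bupbl wtbl skugs psp jvdnj whjo ngrp inwl filaw pratk
Hunk 4: at line 9 remove [ngrp,inwl] add [razn,tcz,wzbvr] -> 15 lines: llsca jsbd iawe fmny bupbl wtbl skugs psp jvdnj whjo razn tcz wzbvr filaw pratk
Hunk 5: at line 4 remove [bupbl,wtbl,skugs] add [okej,ybf,gnhpc] -> 15 lines: llsca jsbd iawe fmny okej ybf gnhpc psp jvdnj whjo razn tcz wzbvr filaw pratk
Hunk 6: at line 2 remove [fmny,okej,ybf] add [gnfr,exs] -> 14 lines: llsca jsbd iawe gnfr exs gnhpc psp jvdnj whjo razn tcz wzbvr filaw pratk
Hunk 7: at line 7 remove [whjo] add [uge,tmxc] -> 15 lines: llsca jsbd iawe gnfr exs gnhpc psp jvdnj uge tmxc razn tcz wzbvr filaw pratk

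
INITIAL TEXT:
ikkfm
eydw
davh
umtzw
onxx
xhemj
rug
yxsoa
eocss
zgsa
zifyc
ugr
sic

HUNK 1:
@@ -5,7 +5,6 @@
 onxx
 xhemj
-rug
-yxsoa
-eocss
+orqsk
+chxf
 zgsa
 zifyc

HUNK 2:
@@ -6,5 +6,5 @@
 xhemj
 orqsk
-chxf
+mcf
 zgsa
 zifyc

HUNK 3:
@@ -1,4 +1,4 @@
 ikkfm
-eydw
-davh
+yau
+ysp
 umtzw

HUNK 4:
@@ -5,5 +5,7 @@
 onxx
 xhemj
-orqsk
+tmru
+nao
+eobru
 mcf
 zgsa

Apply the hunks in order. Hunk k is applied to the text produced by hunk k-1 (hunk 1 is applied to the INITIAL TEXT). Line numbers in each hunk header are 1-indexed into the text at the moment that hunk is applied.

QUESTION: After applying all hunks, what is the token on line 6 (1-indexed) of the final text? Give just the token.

Answer: xhemj

Derivation:
Hunk 1: at line 5 remove [rug,yxsoa,eocss] add [orqsk,chxf] -> 12 lines: ikkfm eydw davh umtzw onxx xhemj orqsk chxf zgsa zifyc ugr sic
Hunk 2: at line 6 remove [chxf] add [mcf] -> 12 lines: ikkfm eydw davh umtzw onxx xhemj orqsk mcf zgsa zifyc ugr sic
Hunk 3: at line 1 remove [eydw,davh] add [yau,ysp] -> 12 lines: ikkfm yau ysp umtzw onxx xhemj orqsk mcf zgsa zifyc ugr sic
Hunk 4: at line 5 remove [orqsk] add [tmru,nao,eobru] -> 14 lines: ikkfm yau ysp umtzw onxx xhemj tmru nao eobru mcf zgsa zifyc ugr sic
Final line 6: xhemj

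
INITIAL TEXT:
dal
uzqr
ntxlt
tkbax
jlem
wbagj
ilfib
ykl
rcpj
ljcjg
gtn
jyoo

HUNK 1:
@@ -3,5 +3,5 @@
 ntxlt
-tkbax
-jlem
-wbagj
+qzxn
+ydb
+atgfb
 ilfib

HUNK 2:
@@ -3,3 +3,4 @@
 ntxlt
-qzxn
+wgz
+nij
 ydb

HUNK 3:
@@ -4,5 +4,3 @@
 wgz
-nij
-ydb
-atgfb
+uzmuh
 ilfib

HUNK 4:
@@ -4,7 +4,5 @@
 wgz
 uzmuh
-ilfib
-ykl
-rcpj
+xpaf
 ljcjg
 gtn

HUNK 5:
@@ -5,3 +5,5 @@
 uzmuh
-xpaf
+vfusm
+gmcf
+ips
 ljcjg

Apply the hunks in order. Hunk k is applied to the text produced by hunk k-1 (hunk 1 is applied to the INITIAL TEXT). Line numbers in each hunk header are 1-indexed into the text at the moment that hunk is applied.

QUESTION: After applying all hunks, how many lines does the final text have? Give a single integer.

Hunk 1: at line 3 remove [tkbax,jlem,wbagj] add [qzxn,ydb,atgfb] -> 12 lines: dal uzqr ntxlt qzxn ydb atgfb ilfib ykl rcpj ljcjg gtn jyoo
Hunk 2: at line 3 remove [qzxn] add [wgz,nij] -> 13 lines: dal uzqr ntxlt wgz nij ydb atgfb ilfib ykl rcpj ljcjg gtn jyoo
Hunk 3: at line 4 remove [nij,ydb,atgfb] add [uzmuh] -> 11 lines: dal uzqr ntxlt wgz uzmuh ilfib ykl rcpj ljcjg gtn jyoo
Hunk 4: at line 4 remove [ilfib,ykl,rcpj] add [xpaf] -> 9 lines: dal uzqr ntxlt wgz uzmuh xpaf ljcjg gtn jyoo
Hunk 5: at line 5 remove [xpaf] add [vfusm,gmcf,ips] -> 11 lines: dal uzqr ntxlt wgz uzmuh vfusm gmcf ips ljcjg gtn jyoo
Final line count: 11

Answer: 11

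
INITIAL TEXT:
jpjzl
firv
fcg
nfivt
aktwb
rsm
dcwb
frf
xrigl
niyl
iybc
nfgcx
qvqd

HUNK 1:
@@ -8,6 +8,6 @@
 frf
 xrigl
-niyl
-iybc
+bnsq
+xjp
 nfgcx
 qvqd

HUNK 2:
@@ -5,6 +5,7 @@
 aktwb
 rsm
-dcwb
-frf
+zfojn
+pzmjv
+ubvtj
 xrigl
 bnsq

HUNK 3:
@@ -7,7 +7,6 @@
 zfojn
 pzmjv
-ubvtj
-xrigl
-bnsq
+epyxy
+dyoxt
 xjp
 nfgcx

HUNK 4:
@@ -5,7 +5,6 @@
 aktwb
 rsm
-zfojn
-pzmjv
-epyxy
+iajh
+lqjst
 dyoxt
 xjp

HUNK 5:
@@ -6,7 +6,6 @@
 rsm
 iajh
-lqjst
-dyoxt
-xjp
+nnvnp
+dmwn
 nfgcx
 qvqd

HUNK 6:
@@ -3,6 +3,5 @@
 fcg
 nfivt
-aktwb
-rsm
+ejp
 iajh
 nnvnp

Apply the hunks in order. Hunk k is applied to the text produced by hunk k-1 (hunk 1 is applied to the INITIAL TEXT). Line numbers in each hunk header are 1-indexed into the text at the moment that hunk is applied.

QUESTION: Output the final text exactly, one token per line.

Answer: jpjzl
firv
fcg
nfivt
ejp
iajh
nnvnp
dmwn
nfgcx
qvqd

Derivation:
Hunk 1: at line 8 remove [niyl,iybc] add [bnsq,xjp] -> 13 lines: jpjzl firv fcg nfivt aktwb rsm dcwb frf xrigl bnsq xjp nfgcx qvqd
Hunk 2: at line 5 remove [dcwb,frf] add [zfojn,pzmjv,ubvtj] -> 14 lines: jpjzl firv fcg nfivt aktwb rsm zfojn pzmjv ubvtj xrigl bnsq xjp nfgcx qvqd
Hunk 3: at line 7 remove [ubvtj,xrigl,bnsq] add [epyxy,dyoxt] -> 13 lines: jpjzl firv fcg nfivt aktwb rsm zfojn pzmjv epyxy dyoxt xjp nfgcx qvqd
Hunk 4: at line 5 remove [zfojn,pzmjv,epyxy] add [iajh,lqjst] -> 12 lines: jpjzl firv fcg nfivt aktwb rsm iajh lqjst dyoxt xjp nfgcx qvqd
Hunk 5: at line 6 remove [lqjst,dyoxt,xjp] add [nnvnp,dmwn] -> 11 lines: jpjzl firv fcg nfivt aktwb rsm iajh nnvnp dmwn nfgcx qvqd
Hunk 6: at line 3 remove [aktwb,rsm] add [ejp] -> 10 lines: jpjzl firv fcg nfivt ejp iajh nnvnp dmwn nfgcx qvqd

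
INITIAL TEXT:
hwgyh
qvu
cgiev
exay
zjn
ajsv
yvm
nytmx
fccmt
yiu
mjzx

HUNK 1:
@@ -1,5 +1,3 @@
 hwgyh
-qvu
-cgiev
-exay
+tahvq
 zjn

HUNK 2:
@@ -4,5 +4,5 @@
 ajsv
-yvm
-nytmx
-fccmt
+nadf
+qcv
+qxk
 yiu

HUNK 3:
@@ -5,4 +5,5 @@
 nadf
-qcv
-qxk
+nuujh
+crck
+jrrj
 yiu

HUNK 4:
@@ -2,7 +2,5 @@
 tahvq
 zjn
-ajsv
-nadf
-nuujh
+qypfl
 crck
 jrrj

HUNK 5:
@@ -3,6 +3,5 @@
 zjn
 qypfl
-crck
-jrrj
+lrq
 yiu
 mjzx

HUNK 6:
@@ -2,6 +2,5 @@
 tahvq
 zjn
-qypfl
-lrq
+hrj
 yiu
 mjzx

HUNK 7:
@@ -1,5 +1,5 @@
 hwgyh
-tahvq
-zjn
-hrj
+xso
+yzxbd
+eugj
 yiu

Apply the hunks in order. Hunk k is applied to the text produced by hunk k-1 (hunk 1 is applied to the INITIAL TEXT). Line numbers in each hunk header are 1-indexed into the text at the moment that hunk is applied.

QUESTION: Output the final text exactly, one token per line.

Hunk 1: at line 1 remove [qvu,cgiev,exay] add [tahvq] -> 9 lines: hwgyh tahvq zjn ajsv yvm nytmx fccmt yiu mjzx
Hunk 2: at line 4 remove [yvm,nytmx,fccmt] add [nadf,qcv,qxk] -> 9 lines: hwgyh tahvq zjn ajsv nadf qcv qxk yiu mjzx
Hunk 3: at line 5 remove [qcv,qxk] add [nuujh,crck,jrrj] -> 10 lines: hwgyh tahvq zjn ajsv nadf nuujh crck jrrj yiu mjzx
Hunk 4: at line 2 remove [ajsv,nadf,nuujh] add [qypfl] -> 8 lines: hwgyh tahvq zjn qypfl crck jrrj yiu mjzx
Hunk 5: at line 3 remove [crck,jrrj] add [lrq] -> 7 lines: hwgyh tahvq zjn qypfl lrq yiu mjzx
Hunk 6: at line 2 remove [qypfl,lrq] add [hrj] -> 6 lines: hwgyh tahvq zjn hrj yiu mjzx
Hunk 7: at line 1 remove [tahvq,zjn,hrj] add [xso,yzxbd,eugj] -> 6 lines: hwgyh xso yzxbd eugj yiu mjzx

Answer: hwgyh
xso
yzxbd
eugj
yiu
mjzx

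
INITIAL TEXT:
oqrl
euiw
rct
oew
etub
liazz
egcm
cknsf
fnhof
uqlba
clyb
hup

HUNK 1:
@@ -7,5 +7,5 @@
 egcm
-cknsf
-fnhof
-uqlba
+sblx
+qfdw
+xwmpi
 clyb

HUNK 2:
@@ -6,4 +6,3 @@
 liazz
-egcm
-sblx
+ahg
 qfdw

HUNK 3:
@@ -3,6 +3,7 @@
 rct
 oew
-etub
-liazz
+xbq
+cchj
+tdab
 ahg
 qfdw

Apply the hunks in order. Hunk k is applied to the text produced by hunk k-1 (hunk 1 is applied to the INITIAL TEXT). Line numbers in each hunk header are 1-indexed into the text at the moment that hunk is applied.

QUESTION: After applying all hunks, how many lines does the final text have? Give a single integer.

Hunk 1: at line 7 remove [cknsf,fnhof,uqlba] add [sblx,qfdw,xwmpi] -> 12 lines: oqrl euiw rct oew etub liazz egcm sblx qfdw xwmpi clyb hup
Hunk 2: at line 6 remove [egcm,sblx] add [ahg] -> 11 lines: oqrl euiw rct oew etub liazz ahg qfdw xwmpi clyb hup
Hunk 3: at line 3 remove [etub,liazz] add [xbq,cchj,tdab] -> 12 lines: oqrl euiw rct oew xbq cchj tdab ahg qfdw xwmpi clyb hup
Final line count: 12

Answer: 12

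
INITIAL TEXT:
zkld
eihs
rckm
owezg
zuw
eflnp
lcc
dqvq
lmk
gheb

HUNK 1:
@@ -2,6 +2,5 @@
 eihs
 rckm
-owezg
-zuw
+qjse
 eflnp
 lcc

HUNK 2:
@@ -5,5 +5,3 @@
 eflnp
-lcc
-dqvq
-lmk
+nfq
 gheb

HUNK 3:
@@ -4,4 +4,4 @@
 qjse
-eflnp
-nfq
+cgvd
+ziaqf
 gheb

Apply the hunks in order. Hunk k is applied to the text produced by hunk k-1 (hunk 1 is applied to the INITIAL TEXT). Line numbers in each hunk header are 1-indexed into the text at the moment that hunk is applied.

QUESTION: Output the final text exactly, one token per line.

Hunk 1: at line 2 remove [owezg,zuw] add [qjse] -> 9 lines: zkld eihs rckm qjse eflnp lcc dqvq lmk gheb
Hunk 2: at line 5 remove [lcc,dqvq,lmk] add [nfq] -> 7 lines: zkld eihs rckm qjse eflnp nfq gheb
Hunk 3: at line 4 remove [eflnp,nfq] add [cgvd,ziaqf] -> 7 lines: zkld eihs rckm qjse cgvd ziaqf gheb

Answer: zkld
eihs
rckm
qjse
cgvd
ziaqf
gheb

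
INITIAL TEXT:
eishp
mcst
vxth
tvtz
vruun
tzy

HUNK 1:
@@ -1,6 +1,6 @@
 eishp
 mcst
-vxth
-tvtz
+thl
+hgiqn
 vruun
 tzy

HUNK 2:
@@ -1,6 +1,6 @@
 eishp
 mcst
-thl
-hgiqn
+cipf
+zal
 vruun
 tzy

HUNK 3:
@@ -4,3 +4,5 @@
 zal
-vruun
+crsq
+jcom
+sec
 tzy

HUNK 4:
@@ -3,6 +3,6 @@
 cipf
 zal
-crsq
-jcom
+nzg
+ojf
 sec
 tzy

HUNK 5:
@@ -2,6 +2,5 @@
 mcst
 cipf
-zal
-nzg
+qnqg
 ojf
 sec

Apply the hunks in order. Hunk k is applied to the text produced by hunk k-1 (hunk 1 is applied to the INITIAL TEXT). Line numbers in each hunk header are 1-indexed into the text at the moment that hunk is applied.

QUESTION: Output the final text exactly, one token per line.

Answer: eishp
mcst
cipf
qnqg
ojf
sec
tzy

Derivation:
Hunk 1: at line 1 remove [vxth,tvtz] add [thl,hgiqn] -> 6 lines: eishp mcst thl hgiqn vruun tzy
Hunk 2: at line 1 remove [thl,hgiqn] add [cipf,zal] -> 6 lines: eishp mcst cipf zal vruun tzy
Hunk 3: at line 4 remove [vruun] add [crsq,jcom,sec] -> 8 lines: eishp mcst cipf zal crsq jcom sec tzy
Hunk 4: at line 3 remove [crsq,jcom] add [nzg,ojf] -> 8 lines: eishp mcst cipf zal nzg ojf sec tzy
Hunk 5: at line 2 remove [zal,nzg] add [qnqg] -> 7 lines: eishp mcst cipf qnqg ojf sec tzy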